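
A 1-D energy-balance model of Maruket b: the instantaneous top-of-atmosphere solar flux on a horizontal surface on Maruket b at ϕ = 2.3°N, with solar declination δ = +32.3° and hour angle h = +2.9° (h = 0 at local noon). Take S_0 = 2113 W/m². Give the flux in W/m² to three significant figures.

1.83e+03 W/m²

cos θ_z = sin ϕ sin δ + cos ϕ cos δ cos h = 0.021445 + 0.843499 = 0.864944.
Flux = S_0 · cos θ_z = 2113 × 0.864944 = 1828 W/m².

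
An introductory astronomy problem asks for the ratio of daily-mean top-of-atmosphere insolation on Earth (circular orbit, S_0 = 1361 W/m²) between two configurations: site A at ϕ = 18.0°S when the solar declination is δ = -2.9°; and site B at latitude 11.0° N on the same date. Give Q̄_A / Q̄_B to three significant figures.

— Configuration A (ϕ=-18.0°):
cos h₀ = −tan(-18.0°) tan(-2.900°) = -0.0165, h₀ = 1.5873 rad.
Bracket: h₀ sin ϕ sin δ + cos ϕ cos δ sin h₀ = 1.5873×-0.30902×-0.05059 + 0.95106×0.99872×0.99986 = 0.024815 + 0.949710 = 0.974525.
Q̄ = (S_0/π) × [bracket] = (1361/π) × 0.974525 = 422.18 W/m².
— Configuration B (ϕ=+11.0°):
cos h₀ = −tan(+11.0°) tan(-2.900°) = 0.0098, h₀ = 1.5609 rad.
Bracket: h₀ sin ϕ sin δ + cos ϕ cos δ sin h₀ = 1.5609×0.19081×-0.05059 + 0.98163×0.99872×0.99995 = -0.015067 + 0.980324 = 0.965257.
Q̄ = (S_0/π) × [bracket] = (1361/π) × 0.965257 = 418.17 W/m².
Ratio Q̄_A / Q̄_B = 422.18 / 418.17 = 1.010.

Q̄_A / Q̄_B ≈ 1.01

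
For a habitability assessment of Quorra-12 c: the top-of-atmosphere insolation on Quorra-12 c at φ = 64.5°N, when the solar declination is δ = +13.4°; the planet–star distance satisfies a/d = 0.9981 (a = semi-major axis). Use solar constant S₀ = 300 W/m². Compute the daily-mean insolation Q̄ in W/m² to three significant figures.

Q̄ ≈ 76.2 W/m²

cos H₀ = −tan(+64.5°) tan(+13.400°) = -0.4995, H₀ = 2.0938 rad.
Bracket: H₀ sin φ sin δ + cos φ cos δ sin H₀ = 2.0938×0.90259×0.23175 + 0.43051×0.97278×0.86633 = 0.437971 + 0.362812 = 0.800783.
Inverse-square distance factor (a/d)² = 0.9981² = 0.996204.
Q̄ = (S₀/π) × 0.996204 × [bracket] = (300/π) × 0.996204 × 0.800783 = 76.18 W/m².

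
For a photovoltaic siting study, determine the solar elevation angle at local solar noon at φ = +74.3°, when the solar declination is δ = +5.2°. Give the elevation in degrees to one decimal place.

At local noon the hour angle is zero, so the zenith angle equals |φ − δ| = |+74.3° − (+5.200°)| = 69.100°.
Elevation = 90° − 69.100° = 20.9°.

20.9°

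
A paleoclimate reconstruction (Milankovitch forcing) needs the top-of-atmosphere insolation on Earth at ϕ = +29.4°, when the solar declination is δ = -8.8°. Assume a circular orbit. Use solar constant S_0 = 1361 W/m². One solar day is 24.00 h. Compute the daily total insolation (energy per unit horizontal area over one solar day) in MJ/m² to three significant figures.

27.9 MJ/m²

cos h₀ = −tan(+29.4°) tan(-8.800°) = 0.0872, h₀ = 1.4835 rad.
Bracket: h₀ sin ϕ sin δ + cos ϕ cos δ sin h₀ = 1.4835×0.49090×-0.15299 + 0.87121×0.98823×0.99619 = -0.111415 + 0.857676 = 0.746261.
Q̄ = (S_0/π) × [bracket] = (1361/π) × 0.746261 = 323.30 W/m².
Daily total = Q̄ × 24.00 h × 3600 s/h = 323.30 × 24.00 × 3600 / 10⁶ = 27.93 MJ/m².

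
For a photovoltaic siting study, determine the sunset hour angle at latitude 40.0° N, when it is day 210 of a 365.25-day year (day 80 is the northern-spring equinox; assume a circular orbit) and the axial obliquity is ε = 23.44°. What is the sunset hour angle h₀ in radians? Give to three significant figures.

Solar longitude: L_s = 360° × (210 − 80)/365.25 = 128.131°.
sin δ = sin 23.44° × sin 128.131° = 0.31290, so δ = +18.234°.
cos h₀ = −tan ϕ · tan δ = −tan(+40.0°) × tan(+18.234°) = -0.2764, so h₀ = 1.8509 rad = 106.05°.

h₀ = 1.85 rad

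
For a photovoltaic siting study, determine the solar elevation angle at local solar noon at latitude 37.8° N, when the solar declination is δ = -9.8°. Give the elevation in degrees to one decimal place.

At local noon the hour angle is zero, so the zenith angle equals |ϕ − δ| = |+37.8° − (-9.800°)| = 47.600°.
Elevation = 90° − 47.600° = 42.4°.

42.4°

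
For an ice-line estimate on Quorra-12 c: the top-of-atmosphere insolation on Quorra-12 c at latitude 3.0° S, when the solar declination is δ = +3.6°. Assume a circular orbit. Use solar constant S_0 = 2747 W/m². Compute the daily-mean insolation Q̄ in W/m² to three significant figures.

cos h₀ = −tan(-3.0°) tan(+3.600°) = 0.0033, h₀ = 1.5675 rad.
Bracket: h₀ sin ϕ sin δ + cos ϕ cos δ sin h₀ = 1.5675×-0.05234×0.06279 + 0.99863×0.99803×0.99999 = -0.005151 + 0.996653 = 0.991502.
Q̄ = (S_0/π) × [bracket] = (2747/π) × 0.991502 = 867.0 W/m².

Q̄ ≈ 867 W/m²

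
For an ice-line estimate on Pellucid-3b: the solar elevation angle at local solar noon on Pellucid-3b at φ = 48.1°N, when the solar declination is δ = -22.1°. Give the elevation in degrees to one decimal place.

19.8°

At local noon the hour angle is zero, so the zenith angle equals |φ − δ| = |+48.1° − (-22.100°)| = 70.200°.
Elevation = 90° − 70.200° = 19.8°.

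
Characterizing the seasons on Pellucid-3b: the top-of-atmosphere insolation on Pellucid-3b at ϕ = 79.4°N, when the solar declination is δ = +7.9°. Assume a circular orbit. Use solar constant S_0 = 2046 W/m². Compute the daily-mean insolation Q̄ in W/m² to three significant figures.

Q̄ ≈ 291 W/m²

cos h₀ = −tan(+79.4°) tan(+7.900°) = -0.7415, h₀ = 2.4060 rad.
Bracket: h₀ sin ϕ sin δ + cos ϕ cos δ sin h₀ = 2.4060×0.98294×0.13744 + 0.18395×0.99051×0.67099 = 0.325039 + 0.122257 = 0.447296.
Q̄ = (S_0/π) × [bracket] = (2046/π) × 0.447296 = 291.3 W/m².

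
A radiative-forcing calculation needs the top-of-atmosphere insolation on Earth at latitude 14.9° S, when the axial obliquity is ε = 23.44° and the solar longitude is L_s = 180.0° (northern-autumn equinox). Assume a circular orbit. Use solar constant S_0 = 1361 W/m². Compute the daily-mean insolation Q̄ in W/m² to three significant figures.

Solar declination: sin δ = sin ε · sin L_s = sin 23.44° × sin 180.0° = 0.00000, so δ = +0.000°.
cos h₀ = −tan(-14.9°) tan(+0.000°) = 0.0000, h₀ = 1.5708 rad.
Bracket: h₀ sin ϕ sin δ + cos ϕ cos δ sin h₀ = 1.5708×-0.25713×0.00000 + 0.96638×1.00000×1.00000 = -0.000000 + 0.966380 = 0.966380.
Q̄ = (S_0/π) × [bracket] = (1361/π) × 0.966380 = 418.7 W/m².

Q̄ ≈ 419 W/m²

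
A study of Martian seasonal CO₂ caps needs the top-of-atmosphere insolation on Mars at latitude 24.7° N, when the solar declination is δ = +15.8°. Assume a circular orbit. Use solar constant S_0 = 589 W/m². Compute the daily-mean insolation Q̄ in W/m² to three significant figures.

Q̄ ≈ 199 W/m²

cos h₀ = −tan(+24.7°) tan(+15.800°) = -0.1302, h₀ = 1.7013 rad.
Bracket: h₀ sin ϕ sin δ + cos ϕ cos δ sin h₀ = 1.7013×0.41787×0.27228 + 0.90851×0.96222×0.99149 = 0.193570 + 0.866747 = 1.060317.
Q̄ = (S_0/π) × [bracket] = (589/π) × 1.060317 = 198.8 W/m².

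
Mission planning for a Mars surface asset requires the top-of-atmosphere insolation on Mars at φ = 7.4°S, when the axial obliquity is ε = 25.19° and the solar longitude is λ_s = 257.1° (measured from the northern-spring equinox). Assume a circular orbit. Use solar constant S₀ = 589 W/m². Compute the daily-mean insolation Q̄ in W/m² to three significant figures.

Solar declination: sin δ = sin ε · sin λ_s = sin 25.19° × sin 257.1° = -0.41488, so δ = -24.512°.
cos H₀ = −tan(-7.4°) tan(-24.512°) = -0.0592, H₀ = 1.6301 rad.
Bracket: H₀ sin φ sin δ + cos φ cos δ sin H₀ = 1.6301×-0.12880×-0.41488 + 0.99167×0.90988×0.99824 = 0.087107 + 0.900713 = 0.987820.
Q̄ = (S₀/π) × [bracket] = (589/π) × 0.987820 = 185.2 W/m².

Q̄ ≈ 185 W/m²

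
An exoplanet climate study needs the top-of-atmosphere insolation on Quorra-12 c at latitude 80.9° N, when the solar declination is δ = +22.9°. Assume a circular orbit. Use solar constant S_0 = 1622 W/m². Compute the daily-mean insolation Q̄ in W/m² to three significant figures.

cos h₀ = −tan(+80.9°) tan(+22.900°) = -2.6372 ≤ −1 ⇒ polar day, h₀ = π.
Bracket: h₀ sin ϕ sin δ + cos ϕ cos δ sin h₀ = 3.1416×0.98741×0.38912 + 0.15816×0.92119×0.00000 = 1.207069 + 0.000000 = 1.207069.
Q̄ = (S_0/π) × [bracket] = (1622/π) × 1.207069 = 623.2 W/m².

Q̄ ≈ 623 W/m²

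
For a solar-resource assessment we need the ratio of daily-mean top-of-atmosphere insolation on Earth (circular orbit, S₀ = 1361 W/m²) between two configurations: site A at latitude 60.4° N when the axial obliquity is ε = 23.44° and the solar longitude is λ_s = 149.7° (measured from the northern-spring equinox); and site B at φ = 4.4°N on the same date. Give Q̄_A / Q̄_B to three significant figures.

Q̄_A / Q̄_B ≈ 0.789

— Configuration A (φ=+60.4°):
Solar declination: sin δ = sin ε · sin λ_s = sin 23.44° × sin 149.7° = 0.20070, so δ = +11.578°.
cos H₀ = −tan(+60.4°) tan(+11.578°) = -0.3606, H₀ = 1.9397 rad.
Bracket: H₀ sin φ sin δ + cos φ cos δ sin H₀ = 1.9397×0.86949×0.20070 + 0.49394×0.97965×0.93271 = 0.338491 + 0.451327 = 0.789818.
Q̄ = (S₀/π) × [bracket] = (1361/π) × 0.789818 = 342.16 W/m².
— Configuration B (φ=+4.4°):
cos H₀ = −tan(+4.4°) tan(+11.578°) = -0.0158, H₀ = 1.5866 rad.
Bracket: H₀ sin φ sin δ + cos φ cos δ sin H₀ = 1.5866×0.07672×0.20070 + 0.99705×0.97965×0.99988 = 0.024430 + 0.976643 = 1.001073.
Q̄ = (S₀/π) × [bracket] = (1361/π) × 1.001073 = 433.68 W/m².
Ratio Q̄_A / Q̄_B = 342.16 / 433.68 = 0.7890.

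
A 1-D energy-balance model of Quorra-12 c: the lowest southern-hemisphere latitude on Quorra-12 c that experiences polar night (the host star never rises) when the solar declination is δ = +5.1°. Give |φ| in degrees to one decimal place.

Polar night requires cos H₀ = −tan φ tan δ ≥ 1, i.e. tan φ tan δ ≤ −1.
The boundary is |tan φ| · |tan δ| = 1, so |φ| = 90° − |δ| = 90° − 5.1° = 84.9° in the southern hemisphere.

|φ| = 84.9°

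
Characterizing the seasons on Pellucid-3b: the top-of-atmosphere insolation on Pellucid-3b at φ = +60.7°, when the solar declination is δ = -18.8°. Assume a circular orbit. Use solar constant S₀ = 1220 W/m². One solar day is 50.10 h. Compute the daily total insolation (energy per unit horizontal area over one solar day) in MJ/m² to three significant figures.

cos H₀ = −tan(+60.7°) tan(-18.800°) = 0.6066, H₀ = 0.9190 rad.
Bracket: H₀ sin φ sin δ + cos φ cos δ sin H₀ = 0.9190×0.87207×-0.32227 + 0.48938×0.94665×0.79498 = -0.258278 + 0.368292 = 0.110014.
Q̄ = (S₀/π) × [bracket] = (1220/π) × 0.110014 = 42.723 W/m².
Daily total = Q̄ × 50.10 h × 3600 s/h = 42.723 × 50.10 × 3600 / 10⁶ = 7.706 MJ/m².

7.71 MJ/m²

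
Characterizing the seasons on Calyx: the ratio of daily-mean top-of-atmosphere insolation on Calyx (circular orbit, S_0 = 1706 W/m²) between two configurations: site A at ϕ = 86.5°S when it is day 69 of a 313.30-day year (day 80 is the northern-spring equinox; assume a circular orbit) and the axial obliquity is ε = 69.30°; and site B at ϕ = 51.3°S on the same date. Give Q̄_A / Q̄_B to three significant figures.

Q̄_A / Q̄_B ≈ 0.726

— Configuration A (ϕ=-86.5°):
Solar longitude: L_s = 360° × (69 − 80)/313.30 = -12.640°, i.e. -12.640° + 360° = 347.360°.
sin δ = sin 69.30° × sin 347.360° = -0.20469, so δ = -11.811°.
cos h₀ = −tan(-86.5°) tan(-11.811°) = -3.4191 ≤ −1 ⇒ polar day, h₀ = π.
Bracket: h₀ sin ϕ sin δ + cos ϕ cos δ sin h₀ = 3.1416×-0.99813×-0.20469 + 0.06105×0.97883×0.00000 = 0.641852 + 0.000000 = 0.641852.
Q̄ = (S_0/π) × [bracket] = (1706/π) × 0.641852 = 348.55 W/m².
— Configuration B (ϕ=-51.3°):
cos h₀ = −tan(-51.3°) tan(-11.811°) = -0.2610, h₀ = 1.8349 rad.
Bracket: h₀ sin ϕ sin δ + cos ϕ cos δ sin h₀ = 1.8349×-0.78043×-0.20469 + 0.62524×0.97883×0.96533 = 0.293118 + 0.590786 = 0.883904.
Q̄ = (S_0/π) × [bracket] = (1706/π) × 0.883904 = 479.99 W/m².
Ratio Q̄_A / Q̄_B = 348.55 / 479.99 = 0.7262.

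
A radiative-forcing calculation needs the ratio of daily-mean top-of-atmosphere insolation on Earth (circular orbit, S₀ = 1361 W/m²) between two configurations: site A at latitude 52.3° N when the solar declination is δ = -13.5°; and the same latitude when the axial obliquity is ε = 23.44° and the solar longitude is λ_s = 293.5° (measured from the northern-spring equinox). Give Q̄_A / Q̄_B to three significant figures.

— Configuration A (φ=+52.3°):
cos H₀ = −tan(+52.3°) tan(-13.500°) = 0.3106, H₀ = 1.2549 rad.
Bracket: H₀ sin φ sin δ + cos φ cos δ sin H₀ = 1.2549×0.79122×-0.23345 + 0.61153×0.97237×0.95053 = -0.231793 + 0.565217 = 0.333424.
Q̄ = (S₀/π) × [bracket] = (1361/π) × 0.333424 = 144.45 W/m².
— Configuration B (φ=+52.3°):
Solar declination: sin δ = sin ε · sin λ_s = sin 23.44° × sin 293.5° = -0.36480, so δ = -21.395°.
cos H₀ = −tan(+52.3°) tan(-21.395°) = 0.5069, H₀ = 1.0392 rad.
Bracket: H₀ sin φ sin δ + cos φ cos δ sin H₀ = 1.0392×0.79122×-0.36480 + 0.61153×0.93109×0.86199 = -0.299952 + 0.490808 = 0.190856.
Q̄ = (S₀/π) × [bracket] = (1361/π) × 0.190856 = 82.683 W/m².
Ratio Q̄_A / Q̄_B = 144.45 / 82.683 = 1.747.

Q̄_A / Q̄_B ≈ 1.75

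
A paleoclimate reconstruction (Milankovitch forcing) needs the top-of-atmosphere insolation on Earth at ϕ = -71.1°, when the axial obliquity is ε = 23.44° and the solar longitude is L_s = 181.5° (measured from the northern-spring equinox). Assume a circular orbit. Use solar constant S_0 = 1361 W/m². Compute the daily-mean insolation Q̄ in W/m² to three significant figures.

Solar declination: sin δ = sin ε · sin L_s = sin 23.44° × sin 181.5° = -0.01041, so δ = -0.597°.
cos h₀ = −tan(-71.1°) tan(-0.597°) = -0.0304, h₀ = 1.6012 rad.
Bracket: h₀ sin ϕ sin δ + cos ϕ cos δ sin h₀ = 1.6012×-0.94609×-0.01041 + 0.32392×0.99995×0.99954 = 0.015770 + 0.323755 = 0.339525.
Q̄ = (S_0/π) × [bracket] = (1361/π) × 0.339525 = 147.1 W/m².

Q̄ ≈ 147 W/m²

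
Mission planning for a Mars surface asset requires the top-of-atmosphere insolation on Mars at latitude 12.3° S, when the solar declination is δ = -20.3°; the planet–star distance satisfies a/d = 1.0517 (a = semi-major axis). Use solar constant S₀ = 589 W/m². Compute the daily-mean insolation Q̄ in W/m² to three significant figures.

cos H₀ = −tan(-12.3°) tan(-20.300°) = -0.0807, H₀ = 1.6515 rad.
Bracket: H₀ sin φ sin δ + cos φ cos δ sin H₀ = 1.6515×-0.21303×-0.34694 + 0.97705×0.93789×0.99674 = 0.122060 + 0.913378 = 1.035438.
Inverse-square distance factor (a/d)² = 1.0517² = 1.106073.
Q̄ = (S₀/π) × 1.106073 × [bracket] = (589/π) × 1.106073 × 1.035438 = 214.7 W/m².

Q̄ ≈ 215 W/m²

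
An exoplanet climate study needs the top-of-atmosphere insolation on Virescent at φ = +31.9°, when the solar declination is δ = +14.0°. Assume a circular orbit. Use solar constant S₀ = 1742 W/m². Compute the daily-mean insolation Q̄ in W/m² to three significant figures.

Q̄ ≈ 574 W/m²

cos H₀ = −tan(+31.9°) tan(+14.000°) = -0.1552, H₀ = 1.7266 rad.
Bracket: H₀ sin φ sin δ + cos φ cos δ sin H₀ = 1.7266×0.52844×0.24192 + 0.84897×0.97030×0.98788 = 0.220729 + 0.813772 = 1.034501.
Q̄ = (S₀/π) × [bracket] = (1742/π) × 1.034501 = 573.6 W/m².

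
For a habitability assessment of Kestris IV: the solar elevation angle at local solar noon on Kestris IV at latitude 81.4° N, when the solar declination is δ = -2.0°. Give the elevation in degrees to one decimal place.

6.6°

At local noon the hour angle is zero, so the zenith angle equals |ϕ − δ| = |+81.4° − (-2.000°)| = 83.400°.
Elevation = 90° − 83.400° = 6.6°.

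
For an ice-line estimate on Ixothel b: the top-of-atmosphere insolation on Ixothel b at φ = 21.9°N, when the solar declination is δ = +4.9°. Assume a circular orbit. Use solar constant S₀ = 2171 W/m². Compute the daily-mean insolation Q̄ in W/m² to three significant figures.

Q̄ ≈ 674 W/m²

cos H₀ = −tan(+21.9°) tan(+4.900°) = -0.0345, H₀ = 1.6053 rad.
Bracket: H₀ sin φ sin δ + cos φ cos δ sin H₀ = 1.6053×0.37299×0.08542 + 0.92784×0.99635×0.99941 = 0.051146 + 0.923908 = 0.975054.
Q̄ = (S₀/π) × [bracket] = (2171/π) × 0.975054 = 673.8 W/m².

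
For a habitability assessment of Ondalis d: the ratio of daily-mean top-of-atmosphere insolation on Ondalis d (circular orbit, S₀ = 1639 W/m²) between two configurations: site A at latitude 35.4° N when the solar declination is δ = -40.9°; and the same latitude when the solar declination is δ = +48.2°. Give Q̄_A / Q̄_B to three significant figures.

— Configuration A (φ=+35.4°):
cos H₀ = −tan(+35.4°) tan(-40.900°) = 0.6156, H₀ = 0.9077 rad.
Bracket: H₀ sin φ sin δ + cos φ cos δ sin H₀ = 0.9077×0.57928×-0.65474 + 0.81513×0.75585×0.78806 = -0.344270 + 0.485536 = 0.141266.
Q̄ = (S₀/π) × [bracket] = (1639/π) × 0.141266 = 73.700 W/m².
— Configuration B (φ=+35.4°):
cos H₀ = −tan(+35.4°) tan(+48.200°) = -0.7948, H₀ = 2.4895 rad.
Bracket: H₀ sin φ sin δ + cos φ cos δ sin H₀ = 2.4895×0.57928×0.74548 + 0.81513×0.66653×0.60683 = 1.075070 + 0.329696 = 1.404766.
Q̄ = (S₀/π) × [bracket] = (1639/π) × 1.404766 = 732.88 W/m².
Ratio Q̄_A / Q̄_B = 73.700 / 732.88 = 0.1006.

Q̄_A / Q̄_B ≈ 0.101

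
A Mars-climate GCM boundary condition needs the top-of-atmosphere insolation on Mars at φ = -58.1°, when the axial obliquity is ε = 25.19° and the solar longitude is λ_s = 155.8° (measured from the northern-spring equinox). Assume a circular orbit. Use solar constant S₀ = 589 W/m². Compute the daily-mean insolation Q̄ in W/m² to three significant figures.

Q̄ ≈ 57.9 W/m²

Solar declination: sin δ = sin ε · sin λ_s = sin 25.19° × sin 155.8° = 0.17447, so δ = +10.048°.
cos H₀ = −tan(-58.1°) tan(+10.048°) = 0.2847, H₀ = 1.2821 rad.
Bracket: H₀ sin φ sin δ + cos φ cos δ sin H₀ = 1.2821×-0.84897×0.17447 + 0.52844×0.98466×0.95863 = -0.189904 + 0.498808 = 0.308904.
Q̄ = (S₀/π) × [bracket] = (589/π) × 0.308904 = 57.91 W/m².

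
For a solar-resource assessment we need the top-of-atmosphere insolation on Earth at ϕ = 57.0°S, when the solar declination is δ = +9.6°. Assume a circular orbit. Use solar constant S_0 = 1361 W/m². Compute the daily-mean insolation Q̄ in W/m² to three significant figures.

Q̄ ≈ 145 W/m²

cos h₀ = −tan(-57.0°) tan(+9.600°) = 0.2604, h₀ = 1.3073 rad.
Bracket: h₀ sin ϕ sin δ + cos ϕ cos δ sin h₀ = 1.3073×-0.83867×0.16677 + 0.54464×0.98600×0.96549 = -0.182846 + 0.518483 = 0.335637.
Q̄ = (S_0/π) × [bracket] = (1361/π) × 0.335637 = 145.4 W/m².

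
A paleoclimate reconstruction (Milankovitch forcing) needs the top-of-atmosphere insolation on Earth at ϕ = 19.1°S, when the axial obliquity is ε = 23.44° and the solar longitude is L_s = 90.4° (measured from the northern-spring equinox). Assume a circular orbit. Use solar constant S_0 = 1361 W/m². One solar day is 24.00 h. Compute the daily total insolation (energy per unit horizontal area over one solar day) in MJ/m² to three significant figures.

25.2 MJ/m²

Solar declination: sin δ = sin ε · sin L_s = sin 23.44° × sin 90.4° = 0.39778, so δ = +23.439°.
cos h₀ = −tan(-19.1°) tan(+23.439°) = 0.1501, h₀ = 1.4201 rad.
Bracket: h₀ sin ϕ sin δ + cos ϕ cos δ sin h₀ = 1.4201×-0.32722×0.39778 + 0.94495×0.91748×0.98867 = -0.184842 + 0.857150 = 0.672308.
Q̄ = (S_0/π) × [bracket] = (1361/π) × 0.672308 = 291.26 W/m².
Daily total = Q̄ × 24.00 h × 3600 s/h = 291.26 × 24.00 × 3600 / 10⁶ = 25.16 MJ/m².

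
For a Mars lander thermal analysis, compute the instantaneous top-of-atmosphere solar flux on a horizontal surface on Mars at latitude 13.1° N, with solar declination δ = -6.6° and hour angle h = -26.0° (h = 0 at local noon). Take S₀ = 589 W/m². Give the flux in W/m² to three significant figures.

cos θ_z = sin φ sin δ + cos φ cos δ cos h = -0.026051 + 0.869602 = 0.843551.
Flux = S₀ · cos θ_z = 589 × 0.843551 = 496.9 W/m².

497 W/m²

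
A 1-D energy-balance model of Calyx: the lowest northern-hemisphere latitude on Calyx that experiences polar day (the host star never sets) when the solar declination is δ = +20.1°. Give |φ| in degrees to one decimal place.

Polar day requires cos H₀ = −tan φ tan δ ≤ −1, i.e. tan φ tan δ ≥ 1.
The boundary is |tan φ| · |tan δ| = 1, so |φ| = 90° − |δ| = 90° − 20.1° = 69.9° in the northern hemisphere.

|φ| = 69.9°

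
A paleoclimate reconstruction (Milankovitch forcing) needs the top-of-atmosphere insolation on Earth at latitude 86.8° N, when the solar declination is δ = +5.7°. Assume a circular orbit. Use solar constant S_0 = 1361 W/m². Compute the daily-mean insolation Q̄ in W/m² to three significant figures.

cos h₀ = −tan(+86.8°) tan(+5.700°) = -1.7853 ≤ −1 ⇒ polar day, h₀ = π.
Bracket: h₀ sin ϕ sin δ + cos ϕ cos δ sin h₀ = 3.1416×0.99844×0.09932 + 0.05582×0.99506×0.00000 = 0.311537 + 0.000000 = 0.311537.
Q̄ = (S_0/π) × [bracket] = (1361/π) × 0.311537 = 135.0 W/m².

Q̄ ≈ 135 W/m²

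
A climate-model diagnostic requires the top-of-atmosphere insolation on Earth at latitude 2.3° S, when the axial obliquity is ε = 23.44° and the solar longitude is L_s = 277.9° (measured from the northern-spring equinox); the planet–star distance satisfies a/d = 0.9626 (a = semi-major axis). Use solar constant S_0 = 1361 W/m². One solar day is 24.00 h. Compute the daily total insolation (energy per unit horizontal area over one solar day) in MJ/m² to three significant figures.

32.7 MJ/m²

Solar declination: sin δ = sin ε · sin L_s = sin 23.44° × sin 277.9° = -0.39401, so δ = -23.204°.
cos h₀ = −tan(-2.3°) tan(-23.204°) = -0.0172, h₀ = 1.5880 rad.
Bracket: h₀ sin ϕ sin δ + cos ϕ cos δ sin h₀ = 1.5880×-0.04013×-0.39401 + 0.99919×0.91910×0.99985 = 0.025109 + 0.918218 = 0.943327.
Inverse-square distance factor (a/d)² = 0.9626² = 0.926599.
Q̄ = (S_0/π) × 0.926599 × [bracket] = (1361/π) × 0.926599 × 0.943327 = 378.67 W/m².
Daily total = Q̄ × 24.00 h × 3600 s/h = 378.67 × 24.00 × 3600 / 10⁶ = 32.72 MJ/m².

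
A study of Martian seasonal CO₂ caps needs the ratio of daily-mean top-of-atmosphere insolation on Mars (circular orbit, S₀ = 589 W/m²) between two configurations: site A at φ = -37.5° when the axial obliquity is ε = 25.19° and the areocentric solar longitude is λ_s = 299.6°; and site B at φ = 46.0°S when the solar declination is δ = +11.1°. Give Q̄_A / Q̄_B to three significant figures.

Q̄_A / Q̄_B ≈ 2.35

— Configuration A (φ=-37.5°):
sin δ = sin 25.19° × sin 299.6° = -0.37008, so δ = -21.720°.
cos H₀ = −tan(-37.5°) tan(-21.720°) = -0.3057, H₀ = 1.8814 rad.
Bracket: H₀ sin φ sin δ + cos φ cos δ sin H₀ = 1.8814×-0.60876×-0.37008 + 0.79335×0.92900×0.95214 = 0.423860 + 0.701748 = 1.125608.
Q̄ = (S₀/π) × [bracket] = (589/π) × 1.125608 = 211.03 W/m².
— Configuration B (φ=-46.0°):
cos H₀ = −tan(-46.0°) tan(+11.100°) = 0.2032, H₀ = 1.3662 rad.
Bracket: H₀ sin φ sin δ + cos φ cos δ sin H₀ = 1.3662×-0.71934×0.19252 + 0.69466×0.98129×0.97914 = -0.189201 + 0.667443 = 0.478242.
Q̄ = (S₀/π) × [bracket] = (589/π) × 0.478242 = 89.663 W/m².
Ratio Q̄_A / Q̄_B = 211.03 / 89.663 = 2.354.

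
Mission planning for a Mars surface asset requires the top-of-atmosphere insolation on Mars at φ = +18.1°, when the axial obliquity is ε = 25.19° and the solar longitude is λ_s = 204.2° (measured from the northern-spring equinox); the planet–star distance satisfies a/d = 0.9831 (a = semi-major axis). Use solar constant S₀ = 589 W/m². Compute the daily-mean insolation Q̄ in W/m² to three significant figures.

Solar declination: sin δ = sin ε · sin λ_s = sin 25.19° × sin 204.2° = -0.17447, so δ = -10.048°.
cos H₀ = −tan(+18.1°) tan(-10.048°) = 0.0579, H₀ = 1.5128 rad.
Bracket: H₀ sin φ sin δ + cos φ cos δ sin H₀ = 1.5128×0.31068×-0.17447 + 0.95052×0.98466×0.99832 = -0.082000 + 0.934367 = 0.852367.
Inverse-square distance factor (a/d)² = 0.9831² = 0.966486.
Q̄ = (S₀/π) × 0.966486 × [bracket] = (589/π) × 0.966486 × 0.852367 = 154.4 W/m².

Q̄ ≈ 154 W/m²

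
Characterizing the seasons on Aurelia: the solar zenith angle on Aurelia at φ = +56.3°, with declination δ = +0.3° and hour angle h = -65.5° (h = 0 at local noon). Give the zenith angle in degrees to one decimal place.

cos θ_z = sin φ sin δ + cos φ cos δ cos h = 0.004356 + 0.230087 = 0.234443.
θ_z = arccos(0.234443) = 76.4°.

θ_z = 76.4°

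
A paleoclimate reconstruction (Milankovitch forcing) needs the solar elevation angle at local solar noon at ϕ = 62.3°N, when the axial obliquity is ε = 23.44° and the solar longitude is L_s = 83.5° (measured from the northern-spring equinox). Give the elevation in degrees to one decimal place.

51.0°

Solar declination: sin δ = sin ε · sin L_s = sin 23.44° × sin 83.5° = 0.39523, so δ = +23.280°.
At local noon the hour angle is zero, so the zenith angle equals |ϕ − δ| = |+62.3° − (+23.280°)| = 39.020°.
Elevation = 90° − 39.020° = 51.0°.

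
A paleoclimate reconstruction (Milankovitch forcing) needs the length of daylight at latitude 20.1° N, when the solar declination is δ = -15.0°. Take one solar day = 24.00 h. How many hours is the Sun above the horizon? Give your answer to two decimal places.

11.25 h

cos h₀ = −tan ϕ · tan δ = −tan(+20.1°) × tan(-15.000°) = 0.0981, so h₀ = 1.4726 rad = 84.37°.
Daylight = 2h₀/(2π) × 24.00 h = (1.4726/π) × 24.00 = 11.25 h.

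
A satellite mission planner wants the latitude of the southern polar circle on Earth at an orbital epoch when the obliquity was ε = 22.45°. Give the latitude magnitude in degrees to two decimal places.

67.55°

The polar circle is the lowest latitude that experiences at least one full rotation of continuous darkness at the northern-summer solstice; it lies at |ϕ| = 90° − ε = 90° − 22.45° = 67.55°.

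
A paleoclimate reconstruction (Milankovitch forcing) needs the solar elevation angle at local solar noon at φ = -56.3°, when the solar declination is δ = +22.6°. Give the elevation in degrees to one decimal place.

11.1°

At local noon the hour angle is zero, so the zenith angle equals |φ − δ| = |-56.3° − (+22.600°)| = 78.900°.
Elevation = 90° − 78.900° = 11.1°.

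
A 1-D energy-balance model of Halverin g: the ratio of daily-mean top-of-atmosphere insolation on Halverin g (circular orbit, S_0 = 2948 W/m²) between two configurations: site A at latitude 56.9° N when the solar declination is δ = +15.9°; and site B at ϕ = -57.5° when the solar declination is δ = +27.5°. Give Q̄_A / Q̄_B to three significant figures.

Q̄_A / Q̄_B ≈ 26.4

— Configuration A (ϕ=+56.9°):
cos h₀ = −tan(+56.9°) tan(+15.900°) = -0.4370, h₀ = 2.0230 rad.
Bracket: h₀ sin ϕ sin δ + cos ϕ cos δ sin h₀ = 2.0230×0.83772×0.27396 + 0.54610×0.96174×0.89948 = 0.464282 + 0.472412 = 0.936694.
Q̄ = (S_0/π) × [bracket] = (2948/π) × 0.936694 = 878.97 W/m².
— Configuration B (ϕ=-57.5°):
cos h₀ = −tan(-57.5°) tan(+27.500°) = 0.8171, h₀ = 0.6144 rad.
Bracket: h₀ sin ϕ sin δ + cos ϕ cos δ sin h₀ = 0.6144×-0.84339×0.46175 + 0.53730×0.88701×0.57646 = -0.239269 + 0.274735 = 0.035466.
Q̄ = (S_0/π) × [bracket] = (2948/π) × 0.035466 = 33.280 W/m².
Ratio Q̄_A / Q̄_B = 878.97 / 33.280 = 26.41.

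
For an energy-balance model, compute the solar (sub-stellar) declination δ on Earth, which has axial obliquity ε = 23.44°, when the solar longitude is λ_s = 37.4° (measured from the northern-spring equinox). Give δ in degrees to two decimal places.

sin δ = sin ε · sin λ_s = sin 23.44° × sin 37.4° = 0.241607.
δ = arcsin(0.241607) = +13.98°.

δ = +13.98°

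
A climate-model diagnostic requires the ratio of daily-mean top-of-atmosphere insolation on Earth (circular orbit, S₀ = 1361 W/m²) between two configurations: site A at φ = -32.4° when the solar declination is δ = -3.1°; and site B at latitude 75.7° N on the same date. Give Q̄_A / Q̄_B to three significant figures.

— Configuration A (φ=-32.4°):
cos H₀ = −tan(-32.4°) tan(-3.100°) = -0.0344, H₀ = 1.6052 rad.
Bracket: H₀ sin φ sin δ + cos φ cos δ sin H₀ = 1.6052×-0.53583×-0.05408 + 0.84433×0.99854×0.99941 = 0.046515 + 0.842600 = 0.889115.
Q̄ = (S₀/π) × [bracket] = (1361/π) × 0.889115 = 385.18 W/m².
— Configuration B (φ=+75.7°):
cos H₀ = −tan(+75.7°) tan(-3.100°) = 0.2125, H₀ = 1.3567 rad.
Bracket: H₀ sin φ sin δ + cos φ cos δ sin H₀ = 1.3567×0.96902×-0.05408 + 0.24700×0.99854×0.97717 = -0.071097 + 0.241009 = 0.169912.
Q̄ = (S₀/π) × [bracket] = (1361/π) × 0.169912 = 73.609 W/m².
Ratio Q̄_A / Q̄_B = 385.18 / 73.609 = 5.233.

Q̄_A / Q̄_B ≈ 5.23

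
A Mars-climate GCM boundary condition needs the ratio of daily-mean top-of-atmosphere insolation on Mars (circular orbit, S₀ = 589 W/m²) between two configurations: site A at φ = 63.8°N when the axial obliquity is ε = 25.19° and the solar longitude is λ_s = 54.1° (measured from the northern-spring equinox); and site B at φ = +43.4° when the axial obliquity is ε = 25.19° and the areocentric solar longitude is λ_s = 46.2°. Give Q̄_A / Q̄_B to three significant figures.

Q̄_A / Q̄_B ≈ 0.969

— Configuration A (φ=+63.8°):
Solar declination: sin δ = sin ε · sin λ_s = sin 25.19° × sin 54.1° = 0.34477, so δ = +20.168°.
cos H₀ = −tan(+63.8°) tan(+20.168°) = -0.7464, H₀ = 2.4135 rad.
Bracket: H₀ sin φ sin δ + cos φ cos δ sin H₀ = 2.4135×0.89726×0.34477 + 0.44151×0.93869×0.66546 = 0.746612 + 0.275794 = 1.022406.
Q̄ = (S₀/π) × [bracket] = (589/π) × 1.022406 = 191.69 W/m².
— Configuration B (φ=+43.4°):
sin δ = sin 25.19° × sin 46.2° = 0.30720, so δ = +17.890°.
cos H₀ = −tan(+43.4°) tan(+17.890°) = -0.3053, H₀ = 1.8810 rad.
Bracket: H₀ sin φ sin δ + cos φ cos δ sin H₀ = 1.8810×0.68709×0.30720 + 0.72657×0.95165×0.95227 = 0.397030 + 0.658438 = 1.055468.
Q̄ = (S₀/π) × [bracket] = (589/π) × 1.055468 = 197.88 W/m².
Ratio Q̄_A / Q̄_B = 191.69 / 197.88 = 0.9687.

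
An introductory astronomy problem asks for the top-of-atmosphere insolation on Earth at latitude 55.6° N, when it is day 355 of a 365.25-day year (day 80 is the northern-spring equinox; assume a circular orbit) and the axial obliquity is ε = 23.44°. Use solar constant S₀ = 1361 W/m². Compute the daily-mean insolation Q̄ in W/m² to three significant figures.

Solar longitude: λ_s = 360° × (355 − 80)/365.25 = 271.047°.
sin δ = sin 23.44° × sin 271.047° = -0.39772, so δ = -23.436°.
cos H₀ = −tan(+55.6°) tan(-23.436°) = 0.6331, H₀ = 0.8853 rad.
Bracket: H₀ sin φ sin δ + cos φ cos δ sin H₀ = 0.8853×0.82511×-0.39772 + 0.56497×0.91751×0.77408 = -0.290522 + 0.401256 = 0.110734.
Q̄ = (S₀/π) × [bracket] = (1361/π) × 0.110734 = 47.97 W/m².

Q̄ ≈ 48.0 W/m²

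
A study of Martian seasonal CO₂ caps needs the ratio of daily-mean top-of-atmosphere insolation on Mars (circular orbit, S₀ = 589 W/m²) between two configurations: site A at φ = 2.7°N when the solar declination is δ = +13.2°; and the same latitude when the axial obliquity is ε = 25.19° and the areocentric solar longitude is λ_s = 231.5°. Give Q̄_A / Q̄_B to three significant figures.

— Configuration A (φ=+2.7°):
cos H₀ = −tan(+2.7°) tan(+13.200°) = -0.0111, H₀ = 1.5819 rad.
Bracket: H₀ sin φ sin δ + cos φ cos δ sin H₀ = 1.5819×0.04711×0.22835 + 0.99889×0.97358×0.99994 = 0.017017 + 0.972441 = 0.989458.
Q̄ = (S₀/π) × [bracket] = (589/π) × 0.989458 = 185.51 W/m².
— Configuration B (φ=+2.7°):
sin δ = sin 25.19° × sin 231.5° = -0.33309, so δ = -19.457°.
cos H₀ = −tan(+2.7°) tan(-19.457°) = 0.0167, H₀ = 1.5541 rad.
Bracket: H₀ sin φ sin δ + cos φ cos δ sin H₀ = 1.5541×0.04711×-0.33309 + 0.99889×0.94289×0.99986 = -0.024387 + 0.941712 = 0.917325.
Q̄ = (S₀/π) × [bracket] = (589/π) × 0.917325 = 171.98 W/m².
Ratio Q̄_A / Q̄_B = 185.51 / 171.98 = 1.079.

Q̄_A / Q̄_B ≈ 1.08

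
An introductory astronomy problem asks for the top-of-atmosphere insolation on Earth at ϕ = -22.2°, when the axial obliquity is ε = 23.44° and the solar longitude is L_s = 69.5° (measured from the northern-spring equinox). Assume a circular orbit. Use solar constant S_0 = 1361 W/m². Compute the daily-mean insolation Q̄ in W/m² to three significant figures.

Solar declination: sin δ = sin ε · sin L_s = sin 23.44° × sin 69.5° = 0.37260, so δ = +21.876°.
cos h₀ = −tan(-22.2°) tan(+21.876°) = 0.1639, h₀ = 1.4062 rad.
Bracket: h₀ sin ϕ sin δ + cos ϕ cos δ sin h₀ = 1.4062×-0.37784×0.37260 + 0.92587×0.92799×0.98648 = -0.197969 + 0.847582 = 0.649613.
Q̄ = (S_0/π) × [bracket] = (1361/π) × 0.649613 = 281.4 W/m².

Q̄ ≈ 281 W/m²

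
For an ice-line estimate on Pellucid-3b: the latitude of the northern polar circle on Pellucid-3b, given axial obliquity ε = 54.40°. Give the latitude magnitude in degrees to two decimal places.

35.60°

The polar circle is the lowest latitude that experiences at least one full rotation of continuous daylight at the northern-summer solstice; it lies at |φ| = 90° − ε = 90° − 54.40° = 35.60°.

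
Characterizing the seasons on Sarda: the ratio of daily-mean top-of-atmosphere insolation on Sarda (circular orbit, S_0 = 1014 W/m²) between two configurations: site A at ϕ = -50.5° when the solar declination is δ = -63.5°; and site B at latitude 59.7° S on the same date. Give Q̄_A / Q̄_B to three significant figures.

— Configuration A (ϕ=-50.5°):
cos h₀ = −tan(-50.5°) tan(-63.500°) = -2.4331 ≤ −1 ⇒ polar day, h₀ = π.
Bracket: h₀ sin ϕ sin δ + cos ϕ cos δ sin h₀ = 3.1416×-0.77162×-0.89493 + 0.63608×0.44620×0.00000 = 2.169419 + 0.000000 = 2.169419.
Q̄ = (S_0/π) × [bracket] = (1014/π) × 2.169419 = 700.22 W/m².
— Configuration B (ϕ=-59.7°):
cos h₀ = −tan(-59.7°) tan(-63.500°) = -3.4323 ≤ −1 ⇒ polar day, h₀ = π.
Bracket: h₀ sin ϕ sin δ + cos ϕ cos δ sin h₀ = 3.1416×-0.86340×-0.89493 + 0.50453×0.44620×0.00000 = 2.427460 + 0.000000 = 2.427460.
Q̄ = (S_0/π) × [bracket] = (1014/π) × 2.427460 = 783.50 W/m².
Ratio Q̄_A / Q̄_B = 700.22 / 783.50 = 0.8937.

Q̄_A / Q̄_B ≈ 0.894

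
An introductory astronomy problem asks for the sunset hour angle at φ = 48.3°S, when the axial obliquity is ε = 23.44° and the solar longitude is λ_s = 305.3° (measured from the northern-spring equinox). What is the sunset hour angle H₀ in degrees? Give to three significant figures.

H₀ = 113°

Solar declination: sin δ = sin ε · sin λ_s = sin 23.44° × sin 305.3° = -0.32465, so δ = -18.944°.
cos H₀ = −tan φ · tan δ = −tan(-48.3°) × tan(-18.944°) = -0.3852, so H₀ = 1.9663 rad = 112.66°.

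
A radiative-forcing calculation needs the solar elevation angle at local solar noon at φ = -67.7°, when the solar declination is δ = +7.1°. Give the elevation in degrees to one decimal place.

15.2°

At local noon the hour angle is zero, so the zenith angle equals |φ − δ| = |-67.7° − (+7.100°)| = 74.800°.
Elevation = 90° − 74.800° = 15.2°.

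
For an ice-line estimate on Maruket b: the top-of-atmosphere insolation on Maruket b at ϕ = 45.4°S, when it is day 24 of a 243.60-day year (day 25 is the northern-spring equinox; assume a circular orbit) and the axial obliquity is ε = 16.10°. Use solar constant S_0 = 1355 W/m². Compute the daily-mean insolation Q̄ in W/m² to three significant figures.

Solar longitude: L_s = 360° × (24 − 25)/243.60 = -1.478°, i.e. -1.478° + 360° = 358.522°.
sin δ = sin 16.10° × sin 358.522° = -0.00715, so δ = -0.410°.
cos h₀ = −tan(-45.4°) tan(-0.410°) = -0.0073, h₀ = 1.5780 rad.
Bracket: h₀ sin ϕ sin δ + cos ϕ cos δ sin h₀ = 1.5780×-0.71203×-0.00715 + 0.70215×0.99997×0.99997 = 0.008034 + 0.702108 = 0.710142.
Q̄ = (S_0/π) × [bracket] = (1355/π) × 0.710142 = 306.3 W/m².

Q̄ ≈ 306 W/m²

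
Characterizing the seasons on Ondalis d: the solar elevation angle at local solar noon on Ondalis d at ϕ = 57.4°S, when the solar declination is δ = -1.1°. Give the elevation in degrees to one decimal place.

33.7°

At local noon the hour angle is zero, so the zenith angle equals |ϕ − δ| = |-57.4° − (-1.100°)| = 56.300°.
Elevation = 90° − 56.300° = 33.7°.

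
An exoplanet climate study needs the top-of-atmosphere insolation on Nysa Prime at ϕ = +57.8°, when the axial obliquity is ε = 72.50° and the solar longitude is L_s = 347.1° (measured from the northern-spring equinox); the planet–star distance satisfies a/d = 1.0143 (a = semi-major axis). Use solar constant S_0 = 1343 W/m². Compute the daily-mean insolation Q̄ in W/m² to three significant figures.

Solar declination: sin δ = sin ε · sin L_s = sin 72.50° × sin 347.1° = -0.21292, so δ = -12.293°.
cos h₀ = −tan(+57.8°) tan(-12.293°) = 0.3460, h₀ = 1.2174 rad.
Bracket: h₀ sin ϕ sin δ + cos ϕ cos δ sin h₀ = 1.2174×0.84619×-0.21292 + 0.53288×0.97707×0.93822 = -0.219340 + 0.488495 = 0.269155.
Inverse-square distance factor (a/d)² = 1.0143² = 1.028804.
Q̄ = (S_0/π) × 1.028804 × [bracket] = (1343/π) × 1.028804 × 0.269155 = 118.4 W/m².

Q̄ ≈ 118 W/m²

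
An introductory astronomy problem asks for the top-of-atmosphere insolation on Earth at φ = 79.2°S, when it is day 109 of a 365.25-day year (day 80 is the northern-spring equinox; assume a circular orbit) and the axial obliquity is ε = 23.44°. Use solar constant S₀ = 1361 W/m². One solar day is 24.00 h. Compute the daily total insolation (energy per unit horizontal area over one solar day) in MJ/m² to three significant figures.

Solar longitude: λ_s = 360° × (109 − 80)/365.25 = 28.583°.
sin δ = sin 23.44° × sin 28.583° = 0.19032, so δ = +10.971°.
cos H₀ = −tan(-79.2°) tan(+10.971°) = 1.0162 ≥ 1 ⇒ polar night, H₀ = 0 and Q̄ = 0.
Daily total = Q̄ × 24.00 h × 3600 s/h = 0.00 MJ/m².

0.00 MJ/m²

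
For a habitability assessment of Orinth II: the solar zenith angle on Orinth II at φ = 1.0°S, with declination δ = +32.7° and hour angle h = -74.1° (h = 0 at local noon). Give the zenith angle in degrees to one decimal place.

cos θ_z = sin φ sin δ + cos φ cos δ cos h = -0.009428 + 0.230505 = 0.221077.
θ_z = arccos(0.221077) = 77.2°.

θ_z = 77.2°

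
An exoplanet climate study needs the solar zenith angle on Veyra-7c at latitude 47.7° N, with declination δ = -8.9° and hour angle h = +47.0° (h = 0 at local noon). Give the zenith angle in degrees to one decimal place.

θ_z = 70.2°

cos θ_z = sin φ sin δ + cos φ cos δ cos h = -0.114429 + 0.453467 = 0.339038.
θ_z = arccos(0.339038) = 70.2°.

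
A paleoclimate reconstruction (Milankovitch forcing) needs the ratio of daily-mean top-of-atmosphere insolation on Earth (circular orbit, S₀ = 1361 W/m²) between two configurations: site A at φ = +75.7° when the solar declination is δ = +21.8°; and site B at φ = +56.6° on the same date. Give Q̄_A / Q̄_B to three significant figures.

— Configuration A (φ=+75.7°):
cos H₀ = −tan(+75.7°) tan(+21.800°) = -1.5692 ≤ −1 ⇒ polar day, H₀ = π.
Bracket: H₀ sin φ sin δ + cos φ cos δ sin H₀ = 3.1416×0.96902×0.37137 + 0.24700×0.92849×0.00000 = 1.130552 + 0.000000 = 1.130552.
Q̄ = (S₀/π) × [bracket] = (1361/π) × 1.130552 = 489.78 W/m².
— Configuration B (φ=+56.6°):
cos H₀ = −tan(+56.6°) tan(+21.800°) = -0.6066, H₀ = 2.2226 rad.
Bracket: H₀ sin φ sin δ + cos φ cos δ sin H₀ = 2.2226×0.83485×0.37137 + 0.55048×0.92849×0.79502 = 0.689091 + 0.406347 = 1.095438.
Q̄ = (S₀/π) × [bracket] = (1361/π) × 1.095438 = 474.57 W/m².
Ratio Q̄_A / Q̄_B = 489.78 / 474.57 = 1.032.

Q̄_A / Q̄_B ≈ 1.03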